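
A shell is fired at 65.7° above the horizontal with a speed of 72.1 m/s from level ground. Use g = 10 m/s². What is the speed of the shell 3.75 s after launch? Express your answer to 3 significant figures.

40.9 m/s

v_x = 72.1 cos 65.7° = 29.67 m/s (constant).
v_y(t) = 72.1 sin 65.7° − g t = 65.71 − 10 × 3.75 = 28.21 m/s.
Speed = √(v_x² + v_y²) = √(880.3 + 795.8) = 40.9 m/s.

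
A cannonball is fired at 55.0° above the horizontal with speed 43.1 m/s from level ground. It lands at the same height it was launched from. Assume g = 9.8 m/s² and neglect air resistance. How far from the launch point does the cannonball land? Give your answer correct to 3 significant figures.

For level ground, R = v₀² sin(2θ) / g.
sin(2 × 55.0°) = sin 110.0° = 0.9397.
R = (43.1)² × 0.9397 / 9.8 = 178 m.

178 m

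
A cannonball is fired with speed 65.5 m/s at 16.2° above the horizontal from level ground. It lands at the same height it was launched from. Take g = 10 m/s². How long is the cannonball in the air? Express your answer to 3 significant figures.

Vertical component: v_y = 65.5 sin 16.2° = 18.27 m/s.
For a projectile landing at launch height, time of flight is t = 2 v_y / g = 2 × 18.27 / 10 = 3.65 s.

3.65 s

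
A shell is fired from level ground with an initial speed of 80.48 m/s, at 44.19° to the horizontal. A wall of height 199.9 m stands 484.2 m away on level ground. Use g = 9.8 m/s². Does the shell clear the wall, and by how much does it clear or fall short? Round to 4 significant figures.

No — it falls 74.18 m short of clearing the wall.

v_x = 80.48 cos 44.19° = 57.707 m/s; v_y0 = 80.48 sin 44.19° = 56.098 m/s.
Time to reach the wall: t = 484.2 / 57.707 = 8.3907 s.
Height at that point: y = 56.098×8.3907 − 4.900×8.3907² = 125.72 m.
That is 199.9 − 125.72 = 74.18 m below the top of the wall, so the shell does not clear it.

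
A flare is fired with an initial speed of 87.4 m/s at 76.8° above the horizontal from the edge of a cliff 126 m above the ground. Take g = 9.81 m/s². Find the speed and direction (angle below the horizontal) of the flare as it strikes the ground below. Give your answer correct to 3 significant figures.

101 m/s at 78.6° below the horizontal

v_x = 87.4 cos 76.8° = 19.96 m/s (constant).
|v_y| at impact = √((85.09)² + 2×9.81×126) = 98.55 m/s.
Speed = √(19.96² + 98.55²) = 101 m/s; angle = arctan(98.55/19.96) = 78.6° below horizontal.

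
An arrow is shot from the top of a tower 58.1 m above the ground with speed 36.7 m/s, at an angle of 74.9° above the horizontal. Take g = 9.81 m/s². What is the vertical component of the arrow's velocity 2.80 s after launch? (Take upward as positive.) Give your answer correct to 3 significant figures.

7.96 m/s

Initial vertical component: v_y0 = 36.7 sin 74.9° = 35.43 m/s.
v_y(t) = v_y0 − g t = 35.43 − 9.81 × 2.80 = 7.96 m/s.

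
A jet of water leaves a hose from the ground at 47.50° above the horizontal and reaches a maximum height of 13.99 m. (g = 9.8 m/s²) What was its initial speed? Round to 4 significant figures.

22.46 m/s

At maximum height v_y = 0, so (v₀ sin θ)² = 2 g H.
v₀ sin 47.50° = √(2 × 9.8 × 13.99) = 16.559 m/s.
v₀ = 16.559 / sin 47.50° = 16.559 / 0.7373 = 22.46 m/s.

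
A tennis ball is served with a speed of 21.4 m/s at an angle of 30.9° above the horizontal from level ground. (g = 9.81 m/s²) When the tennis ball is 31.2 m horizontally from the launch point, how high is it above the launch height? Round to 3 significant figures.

4.51 m

v_x = 21.4 cos 30.9° = 18.36 m/s, v_y0 = 21.4 sin 30.9° = 10.99 m/s.
Time to reach x = 31.2 m: t = x / v_x = 31.2 / 18.36 = 1.699 s.
y = v_y0 t − ½ g t² = 10.99×1.699 − 4.905×1.699² = 4.51 m.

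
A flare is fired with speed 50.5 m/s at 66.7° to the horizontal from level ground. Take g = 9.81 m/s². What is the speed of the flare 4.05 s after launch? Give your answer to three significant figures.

21.1 m/s

v_x = 50.5 cos 66.7° = 19.98 m/s (constant).
v_y(t) = 50.5 sin 66.7° − g t = 46.38 − 9.81 × 4.05 = 6.650 m/s.
Speed = √(v_x² + v_y²) = √(399.2 + 44.22) = 21.1 m/s.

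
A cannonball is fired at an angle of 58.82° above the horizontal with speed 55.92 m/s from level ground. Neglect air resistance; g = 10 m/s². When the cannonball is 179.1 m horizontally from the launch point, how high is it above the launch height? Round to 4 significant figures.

104.6 m

v_x = 55.92 cos 58.82° = 28.951 m/s, v_y0 = 55.92 sin 58.82° = 47.842 m/s.
Time to reach x = 179.1 m: t = x / v_x = 179.1 / 28.951 = 6.1863 s.
y = v_y0 t − ½ g t² = 47.842×6.1863 − 5.000×6.1863² = 104.6 m.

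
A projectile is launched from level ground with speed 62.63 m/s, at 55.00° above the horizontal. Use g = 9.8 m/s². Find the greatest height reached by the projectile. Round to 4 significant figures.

134.3 m

Vertical component of launch velocity: v_y = 62.63 sin 55.00° = 51.303 m/s.
At the highest point the vertical velocity is zero, so v_y² = 2 g h_max.
h_max = (51.303)² / (2 × 9.8) = 2632.0 / 19.60 = 134.3 m.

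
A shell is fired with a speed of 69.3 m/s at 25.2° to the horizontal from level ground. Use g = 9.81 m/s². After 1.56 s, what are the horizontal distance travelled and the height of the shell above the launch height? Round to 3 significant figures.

v_x = 69.3 cos 25.2° = 62.70 m/s; v_y0 = 69.3 sin 25.2° = 29.51 m/s.
x = v_x t = 62.70 × 1.56 = 97.8 m.
y = v_y0 t − ½ g t² = 29.51×1.56 − 4.905×1.56² = 34.1 m.

x = 97.8 m, y = 34.1 m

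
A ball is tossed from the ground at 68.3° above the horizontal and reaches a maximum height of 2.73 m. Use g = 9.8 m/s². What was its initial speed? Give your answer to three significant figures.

At maximum height v_y = 0, so (v₀ sin θ)² = 2 g H.
v₀ sin 68.3° = √(2 × 9.8 × 2.73) = 7.315 m/s.
v₀ = 7.315 / sin 68.3° = 7.315 / 0.9291 = 7.87 m/s.

7.87 m/s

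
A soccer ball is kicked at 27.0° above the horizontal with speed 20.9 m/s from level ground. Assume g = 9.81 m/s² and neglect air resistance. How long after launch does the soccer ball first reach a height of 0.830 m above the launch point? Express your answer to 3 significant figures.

v_y0 = 20.9 sin 27.0° = 9.488 m/s.
Set y = v_y0 t − ½ g t² = 0.830: 4.905 t² − 9.488 t + 0.830 = 0.
t = [9.488 ± √(90.02 − 16.28)] / 9.81 = (9.488 ± 8.587) / 9.81, giving t = 0.0918 s or t = 1.84 s.
The soccer ball is on the way up at the first time, so t = 0.0918 s.

0.0918 s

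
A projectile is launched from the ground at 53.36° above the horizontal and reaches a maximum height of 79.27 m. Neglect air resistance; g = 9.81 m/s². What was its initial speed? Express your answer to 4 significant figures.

49.15 m/s

At maximum height v_y = 0, so (v₀ sin θ)² = 2 g H.
v₀ sin 53.36° = √(2 × 9.81 × 79.27) = 39.437 m/s.
v₀ = 39.437 / sin 53.36° = 39.437 / 0.8024 = 49.15 m/s.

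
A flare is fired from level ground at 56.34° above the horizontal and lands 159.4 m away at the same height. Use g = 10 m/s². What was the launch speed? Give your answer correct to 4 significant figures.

On level ground, R = v₀² sin(2θ) / g, so v₀ = √(R g / sin 2θ).
sin(2 × 56.34°) = 0.9227.
v₀ = √(159.4 × 10 / 0.9227) = √1727.5 = 41.56 m/s.

41.56 m/s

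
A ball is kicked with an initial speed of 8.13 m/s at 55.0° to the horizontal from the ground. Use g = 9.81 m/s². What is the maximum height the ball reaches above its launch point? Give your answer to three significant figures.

Vertical component of launch velocity: v_y = 8.13 sin 55.0° = 6.660 m/s.
At the highest point the vertical velocity is zero, so v_y² = 2 g h_max.
h_max = (6.660)² / (2 × 9.81) = 44.36 / 19.62 = 2.26 m.

2.26 m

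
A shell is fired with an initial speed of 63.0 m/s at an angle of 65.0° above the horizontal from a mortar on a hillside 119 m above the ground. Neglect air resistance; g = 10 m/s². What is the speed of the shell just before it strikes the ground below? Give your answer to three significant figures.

79.7 m/s

v_x = 63.0 cos 65.0° = 26.62 m/s is unchanged throughout.
For the vertical component, v_y² = v_y0² + 2 g h = (57.10)² + 2×10×119 = 5640, so |v_y| = 75.10 m/s.
Impact speed = √(v_x² + v_y²) = √(708.6 + 5640) = 79.7 m/s.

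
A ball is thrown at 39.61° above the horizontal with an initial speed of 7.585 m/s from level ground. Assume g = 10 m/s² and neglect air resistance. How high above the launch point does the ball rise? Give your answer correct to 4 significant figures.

1.169 m

Vertical component of launch velocity: v_y = 7.585 sin 39.61° = 4.8359 m/s.
At the highest point the vertical velocity is zero, so v_y² = 2 g h_max.
h_max = (4.8359)² / (2 × 10) = 23.386 / 20.00 = 1.169 m.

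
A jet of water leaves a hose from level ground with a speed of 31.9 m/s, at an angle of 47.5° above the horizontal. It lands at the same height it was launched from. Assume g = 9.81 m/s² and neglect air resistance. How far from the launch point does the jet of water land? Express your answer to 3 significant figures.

103 m

Components: v_x = 31.9 cos 47.5° = 21.55 m/s, v_y = 31.9 sin 47.5° = 23.52 m/s.
Time of flight (same landing height): t = 2 v_y / g = 2 × 23.52 / 9.81 = 4.795 s.
Range: R = v_x · t = 21.55 × 4.795 = 103 m.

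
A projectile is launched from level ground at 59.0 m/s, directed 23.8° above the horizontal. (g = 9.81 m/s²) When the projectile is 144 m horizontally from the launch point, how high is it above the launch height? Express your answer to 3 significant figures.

v_x = 59.0 cos 23.8° = 53.98 m/s, v_y0 = 59.0 sin 23.8° = 23.81 m/s.
Time to reach x = 144 m: t = x / v_x = 144 / 53.98 = 2.668 s.
y = v_y0 t − ½ g t² = 23.81×2.668 − 4.905×2.668² = 28.6 m.

28.6 m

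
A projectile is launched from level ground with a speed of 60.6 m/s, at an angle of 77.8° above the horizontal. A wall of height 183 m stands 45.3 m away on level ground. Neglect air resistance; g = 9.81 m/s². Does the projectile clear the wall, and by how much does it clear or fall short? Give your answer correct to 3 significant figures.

v_x = 60.6 cos 77.8° = 12.81 m/s; v_y0 = 60.6 sin 77.8° = 59.23 m/s.
Time to reach the wall: t = 45.3 / 12.81 = 3.536 s.
Height at that point: y = 59.23×3.536 − 4.905×3.536² = 148.1 m.
That is 183 − 148.1 = 34.9 m below the top of the wall, so the projectile does not clear it.

No — it falls 34.9 m short of clearing the wall.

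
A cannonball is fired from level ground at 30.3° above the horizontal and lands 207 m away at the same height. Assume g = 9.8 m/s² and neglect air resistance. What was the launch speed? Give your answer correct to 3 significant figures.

48.3 m/s

On level ground, R = v₀² sin(2θ) / g, so v₀ = √(R g / sin 2θ).
sin(2 × 30.3°) = 0.8712.
v₀ = √(207 × 9.8 / 0.8712) = √2329 = 48.3 m/s.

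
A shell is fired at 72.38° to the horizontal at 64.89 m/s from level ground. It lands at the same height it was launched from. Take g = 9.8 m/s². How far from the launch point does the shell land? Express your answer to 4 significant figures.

247.9 m

For level ground, R = v₀² sin(2θ) / g.
sin(2 × 72.38°) = sin 144.76° = 0.5770.
R = (64.89)² × 0.5770 / 9.8 = 247.9 m.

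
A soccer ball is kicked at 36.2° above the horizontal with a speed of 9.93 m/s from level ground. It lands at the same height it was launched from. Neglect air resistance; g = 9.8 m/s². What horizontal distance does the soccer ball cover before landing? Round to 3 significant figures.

9.59 m

For level ground, R = v₀² sin(2θ) / g.
sin(2 × 36.2°) = sin 72.40° = 0.9532.
R = (9.93)² × 0.9532 / 9.8 = 9.59 m.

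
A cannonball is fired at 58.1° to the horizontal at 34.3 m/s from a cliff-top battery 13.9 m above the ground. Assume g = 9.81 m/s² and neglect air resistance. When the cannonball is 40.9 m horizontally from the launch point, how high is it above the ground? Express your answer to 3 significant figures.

v_x = 34.3 cos 58.1° = 18.13 m/s, v_y0 = 34.3 sin 58.1° = 29.12 m/s.
Time to reach x = 40.9 m: t = x / v_x = 40.9 / 18.13 = 2.256 s.
y = 13.9 + v_y0 t − ½ g t² = 13.9 + 29.12×2.256 − 4.905×2.256² = 54.6 m.

54.6 m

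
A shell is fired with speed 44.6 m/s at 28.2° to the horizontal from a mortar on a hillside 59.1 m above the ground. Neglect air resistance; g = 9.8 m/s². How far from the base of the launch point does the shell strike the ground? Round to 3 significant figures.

245 m

Components: v_x = 44.6 cos 28.2° = 39.31 m/s, v_y = 44.6 sin 28.2° = 21.08 m/s.
Vertical: 0 = 59.1 + 21.08 t − ½(9.8) t² ⇒ 4.900 t² − 21.08 t − 59.1 = 0.
t = [21.08 + √(444.4 + 1158)] / 9.800 = 6.236 s.
Horizontal: R = v_x · t = 39.31 × 6.236 = 245 m.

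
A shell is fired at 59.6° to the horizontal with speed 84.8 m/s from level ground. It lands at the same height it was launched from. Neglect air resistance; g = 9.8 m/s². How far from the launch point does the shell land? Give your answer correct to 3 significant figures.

641 m

For level ground, R = v₀² sin(2θ) / g.
sin(2 × 59.6°) = sin 119.2° = 0.8729.
R = (84.8)² × 0.8729 / 9.8 = 641 m.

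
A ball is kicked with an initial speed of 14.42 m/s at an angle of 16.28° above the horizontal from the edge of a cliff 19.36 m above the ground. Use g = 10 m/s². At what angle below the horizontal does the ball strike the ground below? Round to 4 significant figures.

v_x = 14.42 cos 16.28° = 13.842 m/s.
At impact |v_y| = √(v_y0² + 2 g h) = √(4.0424² + 2×10×19.36) = 20.088 m/s.
Angle below horizontal = arctan(|v_y| / v_x) = arctan(20.088 / 13.842) = 55.43°.

55.43°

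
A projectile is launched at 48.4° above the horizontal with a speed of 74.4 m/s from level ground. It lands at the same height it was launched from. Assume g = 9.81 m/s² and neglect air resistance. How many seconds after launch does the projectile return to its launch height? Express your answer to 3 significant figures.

11.3 s

Vertical component: v_y = 74.4 sin 48.4° = 55.64 m/s.
For a projectile landing at launch height, time of flight is t = 2 v_y / g = 2 × 55.64 / 9.81 = 11.3 s.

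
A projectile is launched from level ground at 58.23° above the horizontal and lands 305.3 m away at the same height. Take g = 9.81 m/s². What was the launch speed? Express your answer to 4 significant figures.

On level ground, R = v₀² sin(2θ) / g, so v₀ = √(R g / sin 2θ).
sin(2 × 58.23°) = 0.8952.
v₀ = √(305.3 × 9.81 / 0.8952) = √3345.6 = 57.84 m/s.

57.84 m/s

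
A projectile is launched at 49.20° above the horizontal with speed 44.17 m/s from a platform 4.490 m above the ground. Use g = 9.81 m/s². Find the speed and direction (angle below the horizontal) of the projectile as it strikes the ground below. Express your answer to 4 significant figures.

v_x = 44.17 cos 49.20° = 28.862 m/s (constant).
|v_y| at impact = √((33.436)² + 2×9.81×4.490) = 34.728 m/s.
Speed = √(28.862² + 34.728²) = 45.16 m/s; angle = arctan(34.728/28.862) = 50.27° below horizontal.

45.16 m/s at 50.27° below the horizontal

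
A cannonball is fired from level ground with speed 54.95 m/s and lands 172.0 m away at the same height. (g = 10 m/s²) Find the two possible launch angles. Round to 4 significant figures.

Level-ground range: R = v₀² sin(2θ)/g ⇒ sin 2θ = R g / v₀² = 172.0×10/54.95² = 0.5696.
2θ = arcsin(0.5696) = 34.722° or 180° − 34.722° = 145.278°.
So θ = 17.36° or θ = 72.64°.

17.36° and 72.64°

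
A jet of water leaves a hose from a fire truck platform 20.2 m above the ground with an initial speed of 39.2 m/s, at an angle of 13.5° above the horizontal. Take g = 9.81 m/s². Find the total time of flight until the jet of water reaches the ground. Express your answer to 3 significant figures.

3.17 s

Vertical component: v_y = 39.2 sin 13.5° = 9.151 m/s.
Taking up as positive with launch at y = 20.2 m, landing at y = 0: 0 = 20.2 + 9.151 t − ½(9.81) t².
Solving 4.905 t² − 9.151 t − 20.2 = 0 gives t = [9.151 + √(9.151² + 4·4.905·20.2)] / 9.810 = 3.17 s.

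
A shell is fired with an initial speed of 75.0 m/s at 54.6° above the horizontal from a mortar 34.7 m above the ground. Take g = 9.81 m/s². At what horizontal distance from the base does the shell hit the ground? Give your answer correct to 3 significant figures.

565 m

Components: v_x = 75.0 cos 54.6° = 43.45 m/s, v_y = 75.0 sin 54.6° = 61.13 m/s.
Vertical: 0 = 34.7 + 61.13 t − ½(9.81) t² ⇒ 4.905 t² − 61.13 t − 34.7 = 0.
t = [61.13 + √(3737 + 680.8)] / 9.810 = 13.01 s.
Horizontal: R = v_x · t = 43.45 × 13.01 = 565 m.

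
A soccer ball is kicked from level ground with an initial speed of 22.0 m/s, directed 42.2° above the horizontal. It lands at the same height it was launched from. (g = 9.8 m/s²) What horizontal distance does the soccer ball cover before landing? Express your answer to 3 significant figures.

49.2 m

Components: v_x = 22.0 cos 42.2° = 16.30 m/s, v_y = 22.0 sin 42.2° = 14.78 m/s.
Time of flight (same landing height): t = 2 v_y / g = 2 × 14.78 / 9.8 = 3.016 s.
Range: R = v_x · t = 16.30 × 3.016 = 49.2 m.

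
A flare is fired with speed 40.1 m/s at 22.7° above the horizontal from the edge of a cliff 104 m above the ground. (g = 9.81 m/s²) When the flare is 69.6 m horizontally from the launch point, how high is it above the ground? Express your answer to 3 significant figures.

v_x = 40.1 cos 22.7° = 36.99 m/s, v_y0 = 40.1 sin 22.7° = 15.47 m/s.
Time to reach x = 69.6 m: t = x / v_x = 69.6 / 36.99 = 1.882 s.
y = 104 + v_y0 t − ½ g t² = 104 + 15.47×1.882 − 4.905×1.882² = 116 m.

116 m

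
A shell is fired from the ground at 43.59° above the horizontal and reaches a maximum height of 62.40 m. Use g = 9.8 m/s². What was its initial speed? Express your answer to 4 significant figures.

50.72 m/s

At maximum height v_y = 0, so (v₀ sin θ)² = 2 g H.
v₀ sin 43.59° = √(2 × 9.8 × 62.40) = 34.972 m/s.
v₀ = 34.972 / sin 43.59° = 34.972 / 0.6895 = 50.72 m/s.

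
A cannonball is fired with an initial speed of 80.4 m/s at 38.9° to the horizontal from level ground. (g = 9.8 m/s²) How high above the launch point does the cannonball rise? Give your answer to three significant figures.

130 m

Vertical component of launch velocity: v_y = 80.4 sin 38.9° = 50.49 m/s.
At the highest point the vertical velocity is zero, so v_y² = 2 g h_max.
h_max = (50.49)² / (2 × 9.8) = 2549 / 19.60 = 130 m.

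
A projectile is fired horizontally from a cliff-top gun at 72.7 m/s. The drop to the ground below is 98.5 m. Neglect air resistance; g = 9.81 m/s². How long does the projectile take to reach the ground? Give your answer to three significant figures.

The horizontal speed doesn't affect the fall. With v_y0 = 0, h = ½ g t².
t = √(2 × 98.5 / 9.81) = √20.08 = 4.48 s.

4.48 s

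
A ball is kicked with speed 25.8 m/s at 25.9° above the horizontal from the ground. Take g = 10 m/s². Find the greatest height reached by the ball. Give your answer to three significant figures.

6.35 m

Vertical component of launch velocity: v_y = 25.8 sin 25.9° = 11.27 m/s.
At the highest point the vertical velocity is zero, so v_y² = 2 g h_max.
h_max = (11.27)² / (2 × 10) = 127.0 / 20.00 = 6.35 m.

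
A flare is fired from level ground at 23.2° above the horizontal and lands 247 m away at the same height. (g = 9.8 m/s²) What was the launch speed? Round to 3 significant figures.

57.8 m/s

On level ground, R = v₀² sin(2θ) / g, so v₀ = √(R g / sin 2θ).
sin(2 × 23.2°) = 0.7242.
v₀ = √(247 × 9.8 / 0.7242) = √3342 = 57.8 m/s.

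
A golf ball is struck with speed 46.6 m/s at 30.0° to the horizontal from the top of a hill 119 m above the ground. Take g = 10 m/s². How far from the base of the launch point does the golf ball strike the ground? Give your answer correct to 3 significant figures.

312 m

Components: v_x = 46.6 cos 30.0° = 40.36 m/s, v_y = 46.6 sin 30.0° = 23.30 m/s.
Vertical: 0 = 119 + 23.30 t − ½(10) t² ⇒ 5.000 t² − 23.30 t − 119 = 0.
t = [23.30 + √(542.9 + 2380)] / 10.00 = 7.736 s.
Horizontal: R = v_x · t = 40.36 × 7.736 = 312 m.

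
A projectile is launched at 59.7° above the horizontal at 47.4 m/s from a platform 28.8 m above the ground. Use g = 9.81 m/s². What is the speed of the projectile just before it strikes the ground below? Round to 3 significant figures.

v_x = 47.4 cos 59.7° = 23.91 m/s is unchanged throughout.
For the vertical component, v_y² = v_y0² + 2 g h = (40.92)² + 2×9.81×28.8 = 2240, so |v_y| = 47.33 m/s.
Impact speed = √(v_x² + v_y²) = √(571.7 + 2240) = 53.0 m/s.

53.0 m/s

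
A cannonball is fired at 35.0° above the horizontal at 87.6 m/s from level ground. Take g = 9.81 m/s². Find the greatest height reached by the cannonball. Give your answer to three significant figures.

Vertical component of launch velocity: v_y = 87.6 sin 35.0° = 50.25 m/s.
At the highest point the vertical velocity is zero, so v_y² = 2 g h_max.
h_max = (50.25)² / (2 × 9.81) = 2525 / 19.62 = 129 m.

129 m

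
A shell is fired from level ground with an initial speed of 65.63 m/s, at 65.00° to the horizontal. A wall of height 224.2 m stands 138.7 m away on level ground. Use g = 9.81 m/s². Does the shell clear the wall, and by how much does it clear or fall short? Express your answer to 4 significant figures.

v_x = 65.63 cos 65.00° = 27.736 m/s; v_y0 = 65.63 sin 65.00° = 59.481 m/s.
Time to reach the wall: t = 138.7 / 27.736 = 5.0007 s.
Height at that point: y = 59.481×5.0007 − 4.905×5.0007² = 174.79 m.
That is 224.2 − 174.79 = 49.41 m below the top of the wall, so the shell does not clear it.

No — it falls 49.41 m short of clearing the wall.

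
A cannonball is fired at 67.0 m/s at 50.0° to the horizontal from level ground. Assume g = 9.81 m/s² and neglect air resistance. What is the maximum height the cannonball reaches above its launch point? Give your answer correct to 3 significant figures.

Vertical component of launch velocity: v_y = 67.0 sin 50.0° = 51.32 m/s.
At the highest point the vertical velocity is zero, so v_y² = 2 g h_max.
h_max = (51.32)² / (2 × 9.81) = 2634 / 19.62 = 134 m.

134 m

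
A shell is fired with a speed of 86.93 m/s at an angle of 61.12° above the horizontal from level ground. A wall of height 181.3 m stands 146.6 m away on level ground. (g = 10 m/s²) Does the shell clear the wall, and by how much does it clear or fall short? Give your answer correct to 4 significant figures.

Yes — it clears the wall by 23.52 m.

v_x = 86.93 cos 61.12° = 41.985 m/s; v_y0 = 86.93 sin 61.12° = 76.119 m/s.
Time to reach the wall: t = 146.6 / 41.985 = 3.4917 s.
Height at that point: y = 76.119×3.4917 − 5.000×3.4917² = 204.82 m.
That is 204.82 − 181.3 = 23.52 m above the top of the wall, so the shell clears it.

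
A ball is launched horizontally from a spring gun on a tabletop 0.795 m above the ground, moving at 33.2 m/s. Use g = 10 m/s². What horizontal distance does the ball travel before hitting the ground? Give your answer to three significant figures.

Initial vertical velocity is zero, so the fall time comes from h = ½ g t²: t = √(2 × 0.795 / 10) = 0.3987 s.
Horizontal motion is uniform at 33.2 m/s, so x = 33.2 × 0.3987 = 13.2 m.

13.2 m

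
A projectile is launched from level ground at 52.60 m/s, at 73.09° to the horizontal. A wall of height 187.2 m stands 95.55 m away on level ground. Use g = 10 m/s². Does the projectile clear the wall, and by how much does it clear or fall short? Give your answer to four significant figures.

v_x = 52.60 cos 73.09° = 15.300 m/s; v_y0 = 52.60 sin 73.09° = 50.326 m/s.
Time to reach the wall: t = 95.55 / 15.300 = 6.2451 s.
Height at that point: y = 50.326×6.2451 − 5.000×6.2451² = 119.28 m.
That is 187.2 − 119.28 = 67.92 m below the top of the wall, so the projectile does not clear it.

No — it falls 67.92 m short of clearing the wall.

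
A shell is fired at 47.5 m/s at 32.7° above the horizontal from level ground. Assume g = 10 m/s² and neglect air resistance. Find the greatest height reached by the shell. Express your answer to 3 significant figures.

Vertical component of launch velocity: v_y = 47.5 sin 32.7° = 25.66 m/s.
At the highest point the vertical velocity is zero, so v_y² = 2 g h_max.
h_max = (25.66)² / (2 × 10) = 658.4 / 20.00 = 32.9 m.

32.9 m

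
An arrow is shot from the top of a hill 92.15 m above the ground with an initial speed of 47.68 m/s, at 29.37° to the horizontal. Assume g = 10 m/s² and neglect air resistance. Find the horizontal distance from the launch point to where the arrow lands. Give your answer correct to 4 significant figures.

Components: v_x = 47.68 cos 29.37° = 41.552 m/s, v_y = 47.68 sin 29.37° = 23.385 m/s.
Vertical: 0 = 92.15 + 23.385 t − ½(10) t² ⇒ 5.000 t² − 23.385 t − 92.15 = 0.
t = [23.385 + √(546.86 + 1843.0)] / 10.00 = 7.2271 s.
Horizontal: R = v_x · t = 41.552 × 7.2271 = 300.3 m.

300.3 m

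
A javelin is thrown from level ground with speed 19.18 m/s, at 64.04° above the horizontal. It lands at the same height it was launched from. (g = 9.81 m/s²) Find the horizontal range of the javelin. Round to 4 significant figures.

29.52 m

Components: v_x = 19.18 cos 64.04° = 8.3959 m/s, v_y = 19.18 sin 64.04° = 17.245 m/s.
Time of flight (same landing height): t = 2 v_y / g = 2 × 17.245 / 9.81 = 3.5158 s.
Range: R = v_x · t = 8.3959 × 3.5158 = 29.52 m.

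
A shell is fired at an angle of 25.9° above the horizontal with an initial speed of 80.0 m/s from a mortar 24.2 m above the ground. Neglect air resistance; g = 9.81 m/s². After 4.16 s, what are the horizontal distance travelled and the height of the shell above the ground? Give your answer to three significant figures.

v_x = 80.0 cos 25.9° = 71.96 m/s; v_y0 = 80.0 sin 25.9° = 34.94 m/s.
x = v_x t = 71.96 × 4.16 = 299 m.
y = 24.2 + v_y0 t − ½ g t² = 84.7 m.

x = 299 m, y = 84.7 m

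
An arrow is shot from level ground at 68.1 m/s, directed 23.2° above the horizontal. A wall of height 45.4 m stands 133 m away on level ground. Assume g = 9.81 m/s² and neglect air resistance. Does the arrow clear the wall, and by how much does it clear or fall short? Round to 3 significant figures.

v_x = 68.1 cos 23.2° = 62.59 m/s; v_y0 = 68.1 sin 23.2° = 26.83 m/s.
Time to reach the wall: t = 133 / 62.59 = 2.125 s.
Height at that point: y = 26.83×2.125 − 4.905×2.125² = 34.86 m.
That is 45.4 − 34.86 = 10.5 m below the top of the wall, so the arrow does not clear it.

No — it falls 10.5 m short of clearing the wall.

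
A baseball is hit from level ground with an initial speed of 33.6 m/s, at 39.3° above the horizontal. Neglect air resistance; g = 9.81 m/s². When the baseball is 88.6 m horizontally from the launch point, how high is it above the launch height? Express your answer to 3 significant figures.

15.6 m

v_x = 33.6 cos 39.3° = 26.00 m/s, v_y0 = 33.6 sin 39.3° = 21.28 m/s.
Time to reach x = 88.6 m: t = x / v_x = 88.6 / 26.00 = 3.408 s.
y = v_y0 t − ½ g t² = 21.28×3.408 − 4.905×3.408² = 15.6 m.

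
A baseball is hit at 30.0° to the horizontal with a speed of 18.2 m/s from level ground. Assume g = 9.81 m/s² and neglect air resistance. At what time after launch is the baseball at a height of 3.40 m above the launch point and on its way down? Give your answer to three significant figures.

1.34 s

v_y0 = 18.2 sin 30.0° = 9.100 m/s.
Set y = v_y0 t − ½ g t² = 3.40: 4.905 t² − 9.100 t + 3.40 = 0.
t = [9.100 ± √(82.81 − 66.71)] / 9.81 = (9.100 ± 4.012) / 9.81, giving t = 0.519 s or t = 1.34 s.
On the way down corresponds to the larger root: t = 1.34 s.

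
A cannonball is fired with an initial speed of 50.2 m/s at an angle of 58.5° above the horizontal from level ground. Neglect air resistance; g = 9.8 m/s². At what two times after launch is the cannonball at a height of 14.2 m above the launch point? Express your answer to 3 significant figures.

0.345 s and 8.39 s

v_y0 = 50.2 sin 58.5° = 42.80 m/s.
Set y = v_y0 t − ½ g t² = 14.2: 4.900 t² − 42.80 t + 14.2 = 0.
t = [42.80 ± √(1832 − 278.3)] / 9.8 = (42.80 ± 39.42) / 9.8, giving t = 0.345 s or t = 8.39 s.
So the cannonball is at 14.2 m at t = 0.345 s (rising) and t = 8.39 s (falling).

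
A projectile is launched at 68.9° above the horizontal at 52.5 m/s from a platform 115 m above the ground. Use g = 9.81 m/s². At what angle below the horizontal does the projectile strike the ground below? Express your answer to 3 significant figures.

74.5°

v_x = 52.5 cos 68.9° = 18.90 m/s.
At impact |v_y| = √(v_y0² + 2 g h) = √(48.98² + 2×9.81×115) = 68.23 m/s.
Angle below horizontal = arctan(|v_y| / v_x) = arctan(68.23 / 18.90) = 74.5°.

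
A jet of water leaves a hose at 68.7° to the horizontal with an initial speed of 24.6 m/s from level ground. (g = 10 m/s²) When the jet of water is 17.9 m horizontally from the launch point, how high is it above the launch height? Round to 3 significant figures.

v_x = 24.6 cos 68.7° = 8.936 m/s, v_y0 = 24.6 sin 68.7° = 22.92 m/s.
Time to reach x = 17.9 m: t = x / v_x = 17.9 / 8.936 = 2.003 s.
y = v_y0 t − ½ g t² = 22.92×2.003 − 5.000×2.003² = 25.8 m.

25.8 m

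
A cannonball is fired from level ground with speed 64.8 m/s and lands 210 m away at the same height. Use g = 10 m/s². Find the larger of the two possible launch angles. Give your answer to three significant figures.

75.0°

Level-ground range: R = v₀² sin(2θ)/g ⇒ sin 2θ = R g / v₀² = 210×10/64.8² = 0.5001.
2θ = arcsin(0.5001) = 30.01° or 180° − 30.01° = 149.99°.
So θ = 15.0° or θ = 75.0°.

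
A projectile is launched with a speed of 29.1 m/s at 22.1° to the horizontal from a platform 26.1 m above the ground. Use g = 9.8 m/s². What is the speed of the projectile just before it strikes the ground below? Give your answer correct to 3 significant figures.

v_x = 29.1 cos 22.1° = 26.96 m/s is unchanged throughout.
For the vertical component, v_y² = v_y0² + 2 g h = (10.95)² + 2×9.8×26.1 = 631.5, so |v_y| = 25.13 m/s.
Impact speed = √(v_x² + v_y²) = √(726.8 + 631.5) = 36.9 m/s.

36.9 m/s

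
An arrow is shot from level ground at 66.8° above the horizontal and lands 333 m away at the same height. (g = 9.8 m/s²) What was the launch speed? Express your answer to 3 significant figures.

67.1 m/s

On level ground, R = v₀² sin(2θ) / g, so v₀ = √(R g / sin 2θ).
sin(2 × 66.8°) = 0.7242.
v₀ = √(333 × 9.8 / 0.7242) = √4506 = 67.1 m/s.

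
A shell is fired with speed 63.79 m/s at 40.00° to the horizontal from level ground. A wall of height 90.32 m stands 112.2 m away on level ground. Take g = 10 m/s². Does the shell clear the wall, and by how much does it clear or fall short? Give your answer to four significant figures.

No — it falls 22.53 m short of clearing the wall.

v_x = 63.79 cos 40.00° = 48.866 m/s; v_y0 = 63.79 sin 40.00° = 41.003 m/s.
Time to reach the wall: t = 112.2 / 48.866 = 2.2961 s.
Height at that point: y = 41.003×2.2961 − 5.000×2.2961² = 67.787 m.
That is 90.32 − 67.787 = 22.53 m below the top of the wall, so the shell does not clear it.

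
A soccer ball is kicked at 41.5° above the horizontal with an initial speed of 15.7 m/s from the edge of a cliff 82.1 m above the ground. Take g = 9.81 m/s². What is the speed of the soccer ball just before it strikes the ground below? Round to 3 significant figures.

v_x = 15.7 cos 41.5° = 11.76 m/s is unchanged throughout.
For the vertical component, v_y² = v_y0² + 2 g h = (10.40)² + 2×9.81×82.1 = 1719, so |v_y| = 41.46 m/s.
Impact speed = √(v_x² + v_y²) = √(138.3 + 1719) = 43.1 m/s.

43.1 m/s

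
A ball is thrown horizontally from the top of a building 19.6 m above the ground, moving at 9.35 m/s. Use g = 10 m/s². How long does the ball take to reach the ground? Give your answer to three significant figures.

The horizontal speed doesn't affect the fall. With v_y0 = 0, h = ½ g t².
t = √(2 × 19.6 / 10) = √3.920 = 1.98 s.

1.98 s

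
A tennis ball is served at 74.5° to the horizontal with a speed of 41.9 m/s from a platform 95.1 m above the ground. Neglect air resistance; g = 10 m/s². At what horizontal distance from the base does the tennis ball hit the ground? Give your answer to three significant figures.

Components: v_x = 41.9 cos 74.5° = 11.20 m/s, v_y = 41.9 sin 74.5° = 40.38 m/s.
Vertical: 0 = 95.1 + 40.38 t − ½(10) t² ⇒ 5.000 t² − 40.38 t − 95.1 = 0.
t = [40.38 + √(1631 + 1902)] / 10.00 = 9.982 s.
Horizontal: R = v_x · t = 11.20 × 9.982 = 112 m.

112 m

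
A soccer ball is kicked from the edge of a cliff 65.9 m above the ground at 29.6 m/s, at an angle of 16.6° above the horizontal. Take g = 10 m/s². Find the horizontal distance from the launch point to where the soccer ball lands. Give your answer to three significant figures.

Components: v_x = 29.6 cos 16.6° = 28.37 m/s, v_y = 29.6 sin 16.6° = 8.456 m/s.
Vertical: 0 = 65.9 + 8.456 t − ½(10) t² ⇒ 5.000 t² − 8.456 t − 65.9 = 0.
t = [8.456 + √(71.50 + 1318)] / 10.00 = 4.573 s.
Horizontal: R = v_x · t = 28.37 × 4.573 = 130 m.

130 m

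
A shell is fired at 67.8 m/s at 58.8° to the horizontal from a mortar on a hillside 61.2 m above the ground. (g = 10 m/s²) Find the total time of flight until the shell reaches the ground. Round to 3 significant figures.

Vertical component: v_y = 67.8 sin 58.8° = 57.99 m/s.
Taking up as positive with launch at y = 61.2 m, landing at y = 0: 0 = 61.2 + 57.99 t − ½(10) t².
Solving 5.000 t² − 57.99 t − 61.2 = 0 gives t = [57.99 + √(57.99² + 4·5.000·61.2)] / 10.00 = 12.6 s.

12.6 s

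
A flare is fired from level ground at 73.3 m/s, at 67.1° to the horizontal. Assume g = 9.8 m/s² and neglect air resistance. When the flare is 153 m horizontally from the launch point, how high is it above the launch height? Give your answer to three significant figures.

v_x = 73.3 cos 67.1° = 28.52 m/s, v_y0 = 73.3 sin 67.1° = 67.52 m/s.
Time to reach x = 153 m: t = x / v_x = 153 / 28.52 = 5.365 s.
y = v_y0 t − ½ g t² = 67.52×5.365 − 4.900×5.365² = 221 m.

221 m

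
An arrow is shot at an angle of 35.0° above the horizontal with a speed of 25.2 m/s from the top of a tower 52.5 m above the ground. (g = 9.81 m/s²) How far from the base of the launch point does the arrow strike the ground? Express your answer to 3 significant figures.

104 m

Components: v_x = 25.2 cos 35.0° = 20.64 m/s, v_y = 25.2 sin 35.0° = 14.45 m/s.
Vertical: 0 = 52.5 + 14.45 t − ½(9.81) t² ⇒ 4.905 t² − 14.45 t − 52.5 = 0.
t = [14.45 + √(208.8 + 1030)] / 9.810 = 5.061 s.
Horizontal: R = v_x · t = 20.64 × 5.061 = 104 m.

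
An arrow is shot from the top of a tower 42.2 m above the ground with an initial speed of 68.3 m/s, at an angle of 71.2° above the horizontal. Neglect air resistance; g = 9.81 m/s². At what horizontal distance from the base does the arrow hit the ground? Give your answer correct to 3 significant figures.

304 m

Components: v_x = 68.3 cos 71.2° = 22.01 m/s, v_y = 68.3 sin 71.2° = 64.66 m/s.
Vertical: 0 = 42.2 + 64.66 t − ½(9.81) t² ⇒ 4.905 t² − 64.66 t − 42.2 = 0.
t = [64.66 + √(4181 + 828.0)] / 9.810 = 13.81 s.
Horizontal: R = v_x · t = 22.01 × 13.81 = 304 m.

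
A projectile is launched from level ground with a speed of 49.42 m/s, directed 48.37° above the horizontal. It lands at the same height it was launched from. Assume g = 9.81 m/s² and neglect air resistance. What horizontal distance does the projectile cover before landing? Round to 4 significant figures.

247.2 m

For level ground, R = v₀² sin(2θ) / g.
sin(2 × 48.37°) = sin 96.740° = 0.9931.
R = (49.42)² × 0.9931 / 9.81 = 247.2 m.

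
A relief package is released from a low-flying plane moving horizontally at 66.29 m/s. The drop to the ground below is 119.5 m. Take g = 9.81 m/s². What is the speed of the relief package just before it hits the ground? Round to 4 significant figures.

82.09 m/s

Fall time: t = √(2 × 119.5 / 9.81) = 4.9359 s.
At impact: v_x = 66.29 m/s (unchanged), v_y = g t = 9.81 × 4.9359 = 48.421 m/s.
Speed = √(v_x² + v_y²) = √(4394.4 + 2344.6) = 82.09 m/s.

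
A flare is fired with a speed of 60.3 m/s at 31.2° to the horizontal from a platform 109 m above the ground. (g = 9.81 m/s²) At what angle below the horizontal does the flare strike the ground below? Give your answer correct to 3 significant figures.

v_x = 60.3 cos 31.2° = 51.58 m/s.
At impact |v_y| = √(v_y0² + 2 g h) = √(31.24² + 2×9.81×109) = 55.81 m/s.
Angle below horizontal = arctan(|v_y| / v_x) = arctan(55.81 / 51.58) = 47.3°.

47.3°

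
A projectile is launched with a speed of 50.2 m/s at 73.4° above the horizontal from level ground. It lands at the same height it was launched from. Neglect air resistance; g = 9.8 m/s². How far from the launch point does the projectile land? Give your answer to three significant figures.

Components: v_x = 50.2 cos 73.4° = 14.34 m/s, v_y = 50.2 sin 73.4° = 48.11 m/s.
Time of flight (same landing height): t = 2 v_y / g = 2 × 48.11 / 9.8 = 9.818 s.
Range: R = v_x · t = 14.34 × 9.818 = 141 m.

141 m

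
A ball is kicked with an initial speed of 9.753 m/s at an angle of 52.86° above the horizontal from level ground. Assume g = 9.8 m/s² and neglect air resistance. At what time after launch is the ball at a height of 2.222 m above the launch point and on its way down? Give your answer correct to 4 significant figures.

v_y0 = 9.753 sin 52.86° = 7.7747 m/s.
Set y = v_y0 t − ½ g t² = 2.222: 4.900 t² − 7.7747 t + 2.222 = 0.
t = [7.7747 ± √(60.446 − 43.551)] / 9.8 = (7.7747 ± 4.1104) / 9.8, giving t = 0.3739 s or t = 1.213 s.
On the way down corresponds to the larger root: t = 1.213 s.

1.213 s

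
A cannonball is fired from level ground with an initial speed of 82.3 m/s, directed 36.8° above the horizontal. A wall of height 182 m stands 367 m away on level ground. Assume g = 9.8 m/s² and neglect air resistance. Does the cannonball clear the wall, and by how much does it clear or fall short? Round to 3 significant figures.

No — it falls 59.4 m short of clearing the wall.

v_x = 82.3 cos 36.8° = 65.90 m/s; v_y0 = 82.3 sin 36.8° = 49.30 m/s.
Time to reach the wall: t = 367 / 65.90 = 5.569 s.
Height at that point: y = 49.30×5.569 − 4.900×5.569² = 122.6 m.
That is 182 − 122.6 = 59.4 m below the top of the wall, so the cannonball does not clear it.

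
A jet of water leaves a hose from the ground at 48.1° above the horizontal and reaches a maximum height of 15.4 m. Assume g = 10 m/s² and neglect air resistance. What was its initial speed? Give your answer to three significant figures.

23.6 m/s

At maximum height v_y = 0, so (v₀ sin θ)² = 2 g H.
v₀ sin 48.1° = √(2 × 10 × 15.4) = 17.55 m/s.
v₀ = 17.55 / sin 48.1° = 17.55 / 0.7443 = 23.6 m/s.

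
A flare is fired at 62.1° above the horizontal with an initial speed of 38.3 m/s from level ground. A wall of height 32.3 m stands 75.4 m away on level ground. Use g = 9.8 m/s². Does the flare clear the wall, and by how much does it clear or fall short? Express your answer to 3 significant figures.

v_x = 38.3 cos 62.1° = 17.92 m/s; v_y0 = 38.3 sin 62.1° = 33.85 m/s.
Time to reach the wall: t = 75.4 / 17.92 = 4.208 s.
Height at that point: y = 33.85×4.208 − 4.900×4.208² = 55.68 m.
That is 55.68 − 32.3 = 23.4 m above the top of the wall, so the flare clears it.

Yes — it clears the wall by 23.4 m.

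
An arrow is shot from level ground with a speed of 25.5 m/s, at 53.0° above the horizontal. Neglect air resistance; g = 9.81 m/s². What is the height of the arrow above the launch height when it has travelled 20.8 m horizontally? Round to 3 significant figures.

v_x = 25.5 cos 53.0° = 15.35 m/s, v_y0 = 25.5 sin 53.0° = 20.37 m/s.
Time to reach x = 20.8 m: t = x / v_x = 20.8 / 15.35 = 1.355 s.
y = v_y0 t − ½ g t² = 20.37×1.355 − 4.905×1.355² = 18.6 m.

18.6 m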